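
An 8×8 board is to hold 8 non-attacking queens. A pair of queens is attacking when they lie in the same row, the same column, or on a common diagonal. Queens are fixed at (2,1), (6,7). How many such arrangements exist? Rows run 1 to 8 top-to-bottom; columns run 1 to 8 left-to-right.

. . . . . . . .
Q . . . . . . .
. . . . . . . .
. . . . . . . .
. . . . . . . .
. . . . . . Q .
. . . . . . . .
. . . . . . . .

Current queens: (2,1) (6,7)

3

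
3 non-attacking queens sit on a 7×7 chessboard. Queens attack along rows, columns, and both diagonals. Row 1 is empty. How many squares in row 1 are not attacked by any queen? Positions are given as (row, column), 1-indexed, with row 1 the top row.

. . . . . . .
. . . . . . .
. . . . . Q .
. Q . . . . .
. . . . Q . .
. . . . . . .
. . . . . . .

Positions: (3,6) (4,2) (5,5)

(3,6) attacks row 1 at column 6 and diagonals 4.
(4,2) attacks row 1 at column 2 and diagonals 5.
(5,5) attacks row 1 at column 5 and diagonals 1.
Attacked columns: {1, 2, 4, 5, 6}. Safe: {3, 7}.

2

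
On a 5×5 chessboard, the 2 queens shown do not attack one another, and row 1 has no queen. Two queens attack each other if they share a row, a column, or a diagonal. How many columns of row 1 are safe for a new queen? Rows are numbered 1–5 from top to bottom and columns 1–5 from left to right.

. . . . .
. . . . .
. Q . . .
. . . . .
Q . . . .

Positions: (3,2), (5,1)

1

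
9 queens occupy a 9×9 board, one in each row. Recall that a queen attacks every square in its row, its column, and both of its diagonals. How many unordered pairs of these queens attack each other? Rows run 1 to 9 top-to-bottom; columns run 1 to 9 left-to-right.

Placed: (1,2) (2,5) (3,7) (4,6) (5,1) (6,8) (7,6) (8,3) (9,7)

Same column: (3,7)–(9,7) (column 7); (4,6)–(7,6) (column 6).
Same diagonal: (3,7)–(4,6) (|3−4| = |7−6| = 1); (4,6)–(6,8) (|4−6| = |6−8| = 2).
Total attacking pairs: 4.

4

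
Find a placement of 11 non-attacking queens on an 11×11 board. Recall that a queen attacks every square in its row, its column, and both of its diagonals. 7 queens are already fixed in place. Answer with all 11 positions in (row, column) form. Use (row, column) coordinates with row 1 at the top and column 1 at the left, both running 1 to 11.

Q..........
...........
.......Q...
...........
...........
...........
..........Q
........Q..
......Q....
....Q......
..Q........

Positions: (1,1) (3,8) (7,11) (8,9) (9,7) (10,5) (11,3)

Row 2: attacked by (1,1)→{1,2}; (3,8)→{7,8,9}; (7,11)→{6,11}; (8,9)→{3,9}; (9,7)→{7}; (10,5)→{5}; (11,3)→{3}. Safe: 4, 10. Place at column 10.
Row 4: attacked by (1,1)→{1,4}; (2,10)→{8,10}; (3,8)→{7,8,9}; (7,11)→{8,11}; (8,9)→{5,9}; (9,7)→{2,7}; (10,5)→{5,11}; (11,3)→{3,10}. Safe: 6. Place at column 6.
Row 5: attacked by (1,1)→{1,5}; (2,10)→{7,10}; (3,8)→{6,8,10}; (4,6)→{5,6,7}; (7,11)→{9,11}; (8,9)→{6,9}; (9,7)→{3,7,11}; (10,5)→{5,10}; (11,3)→{3,9}. Safe: 2, 4. Place at column 4.
Row 6: attacked by (1,1)→{1,6}; (2,10)→{6,10}; (3,8)→{5,8,11}; (4,6)→{4,6,8}; (5,4)→{3,4,5}; (7,11)→{10,11}; (8,9)→{7,9,11}; (9,7)→{4,7,10}; (10,5)→{1,5,9}; (11,3)→{3,8}. Safe: 2. Place at column 2.
Columns [1, 10, 8, 6, 4, 2, 11, 9, 7, 5, 3], r−c [0, -8, -5, -2, 1, 4, -4, -1, 2, 5, 8], r+c [2, 12, 11, 10, 9, 8, 18, 17, 16, 15, 14] are all distinct, so no two queens attack.

(1,1) (2,10) (3,8) (4,6) (5,4) (6,2) (7,11) (8,9) (9,7) (10,5) (11,3)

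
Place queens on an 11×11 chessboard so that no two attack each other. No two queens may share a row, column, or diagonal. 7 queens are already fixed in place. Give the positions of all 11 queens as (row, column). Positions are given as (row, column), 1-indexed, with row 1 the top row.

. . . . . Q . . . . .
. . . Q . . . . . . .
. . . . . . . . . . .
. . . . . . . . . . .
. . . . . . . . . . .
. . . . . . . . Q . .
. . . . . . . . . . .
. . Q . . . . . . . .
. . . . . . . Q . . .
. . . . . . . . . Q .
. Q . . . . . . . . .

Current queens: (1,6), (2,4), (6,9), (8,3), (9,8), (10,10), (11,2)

Row 3: attacked by (1,6)→{4,6,8}; (2,4)→{3,4,5}; (6,9)→{6,9}; (8,3)→{3,8}; (9,8)→{2,8}; (10,10)→{3,10}; (11,2)→{2,10}. Safe: 1, 7, 11. Place at column 7.
Row 4: attacked by (1,6)→{3,6,9}; (2,4)→{2,4,6}; (3,7)→{6,7,8}; (6,9)→{7,9,11}; (8,3)→{3,7}; (9,8)→{3,8}; (10,10)→{4,10}; (11,2)→{2,9}. Safe: 1, 5. Place at column 1.
Row 5: attacked by (1,6)→{2,6,10}; (2,4)→{1,4,7}; (3,7)→{5,7,9}; (4,1)→{1,2}; (6,9)→{8,9,10}; (8,3)→{3,6}; (9,8)→{4,8}; (10,10)→{5,10}; (11,2)→{2,8}. Safe: 11. Place at column 11.
Row 7: attacked by (1,6)→{6}; (2,4)→{4,9}; (3,7)→{3,7,11}; (4,1)→{1,4}; (5,11)→{9,11}; (6,9)→{8,9,10}; (8,3)→{2,3,4}; (9,8)→{6,8,10}; (10,10)→{7,10}; (11,2)→{2,6}. Safe: 5. Place at column 5.
Columns [6, 4, 7, 1, 11, 9, 5, 3, 8, 10, 2], r−c [-5, -2, -4, 3, -6, -3, 2, 5, 1, 0, 9], r+c [7, 6, 10, 5, 16, 15, 12, 11, 17, 20, 13] are all distinct, so no two queens attack.

(1,6) (2,4) (3,7) (4,1) (5,11) (6,9) (7,5) (8,3) (9,8) (10,10) (11,2)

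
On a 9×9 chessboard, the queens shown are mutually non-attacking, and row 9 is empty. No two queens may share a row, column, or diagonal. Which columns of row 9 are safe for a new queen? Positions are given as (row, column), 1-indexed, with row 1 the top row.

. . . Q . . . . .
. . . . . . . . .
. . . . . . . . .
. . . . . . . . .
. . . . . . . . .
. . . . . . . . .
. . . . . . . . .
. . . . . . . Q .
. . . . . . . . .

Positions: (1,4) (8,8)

columns 1, 2, 3, 5, 6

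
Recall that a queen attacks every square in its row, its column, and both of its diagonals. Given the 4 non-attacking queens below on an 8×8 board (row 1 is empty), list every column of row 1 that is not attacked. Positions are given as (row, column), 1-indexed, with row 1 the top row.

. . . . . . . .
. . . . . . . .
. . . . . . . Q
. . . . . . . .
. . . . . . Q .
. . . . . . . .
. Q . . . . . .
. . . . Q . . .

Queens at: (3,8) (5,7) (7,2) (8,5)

(3,8) attacks row 1 at column 8 and diagonals 6.
(5,7) attacks row 1 at column 7 and diagonals 3.
(7,2) attacks row 1 at column 2 and diagonals 8.
(8,5) attacks row 1 at column 5.
Attacked columns: {2, 3, 5, 6, 7, 8}. Safe: {1, 4}.

columns 1, 4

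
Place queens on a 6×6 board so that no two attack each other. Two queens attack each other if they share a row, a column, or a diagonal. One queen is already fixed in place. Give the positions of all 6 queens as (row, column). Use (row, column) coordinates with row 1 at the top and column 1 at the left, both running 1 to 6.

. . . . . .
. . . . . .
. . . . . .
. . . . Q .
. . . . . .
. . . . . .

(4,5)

Row 1: attacked by (4,5)→{2,5}. Safe: 1, 3, 4, 6. Place at column 3.
Row 2: attacked by (1,3)→{2,3,4}; (4,5)→{3,5}. Safe: 1, 6. Place at column 6.
Row 3: attacked by (1,3)→{1,3,5}; (2,6)→{5,6}; (4,5)→{4,5,6}. Safe: 2. Place at column 2.
Row 5: attacked by (1,3)→{3}; (2,6)→{3,6}; (3,2)→{2,4}; (4,5)→{4,5,6}. Safe: 1. Place at column 1.
Row 6: attacked by (1,3)→{3}; (2,6)→{2,6}; (3,2)→{2,5}; (4,5)→{3,5}; (5,1)→{1,2}. Safe: 4. Place at column 4.
Columns [3, 6, 2, 5, 1, 4], r−c [-2, -4, 1, -1, 4, 2], r+c [4, 8, 5, 9, 6, 10] are all distinct, so no two queens attack.

(1,3) (2,6) (3,2) (4,5) (5,1) (6,4)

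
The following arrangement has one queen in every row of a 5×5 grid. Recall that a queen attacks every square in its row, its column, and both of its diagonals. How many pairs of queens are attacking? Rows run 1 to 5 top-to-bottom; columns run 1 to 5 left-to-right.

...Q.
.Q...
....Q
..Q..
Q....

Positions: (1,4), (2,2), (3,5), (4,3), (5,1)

0

All columns are distinct and no two queens satisfy |Δrow| = |Δcol|, so no pair attacks.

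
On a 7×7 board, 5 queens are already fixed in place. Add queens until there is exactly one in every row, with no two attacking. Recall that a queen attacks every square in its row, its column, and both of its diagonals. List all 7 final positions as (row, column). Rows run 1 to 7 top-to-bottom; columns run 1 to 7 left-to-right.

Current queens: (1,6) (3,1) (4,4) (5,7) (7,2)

(1,6) (2,3) (3,1) (4,4) (5,7) (6,5) (7,2)

Row 2: attacked by (1,6)→{5,6,7}; (3,1)→{1,2}; (4,4)→{2,4,6}; (5,7)→{4,7}; (7,2)→{2,7}. Safe: 3. Place at column 3.
Row 6: attacked by (1,6)→{1,6}; (2,3)→{3,7}; (3,1)→{1,4}; (4,4)→{2,4,6}; (5,7)→{6,7}; (7,2)→{1,2,3}. Safe: 5. Place at column 5.
Columns [6, 3, 1, 4, 7, 5, 2], r−c [-5, -1, 2, 0, -2, 1, 5], r+c [7, 5, 4, 8, 12, 11, 9] are all distinct, so no two queens attack.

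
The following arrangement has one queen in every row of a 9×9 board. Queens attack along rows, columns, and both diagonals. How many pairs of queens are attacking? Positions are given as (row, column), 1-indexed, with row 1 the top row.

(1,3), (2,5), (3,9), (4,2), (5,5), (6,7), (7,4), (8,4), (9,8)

Same column: (2,5)–(5,5) (column 5); (7,4)–(8,4) (column 4).
Same diagonal: (3,9)–(8,4) (|3−8| = |9−4| = 5).
Total attacking pairs: 3.

3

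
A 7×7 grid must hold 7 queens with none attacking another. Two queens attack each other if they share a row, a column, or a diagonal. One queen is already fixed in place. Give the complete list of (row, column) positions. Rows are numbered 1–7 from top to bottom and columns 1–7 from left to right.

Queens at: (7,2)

(1,7) (2,5) (3,3) (4,1) (5,6) (6,4) (7,2)

Row 1: attacked by (7,2)→{2}. Safe: 1, 3, 4, 5, 6, 7. Place at column 7.
Row 2: attacked by (1,7)→{6,7}; (7,2)→{2,7}. Safe: 1, 3, 4, 5. Place at column 5.
Row 3: attacked by (1,7)→{5,7}; (2,5)→{4,5,6}; (7,2)→{2,6}. Safe: 1, 3. Place at column 3.
Row 4: attacked by (1,7)→{4,7}; (2,5)→{3,5,7}; (3,3)→{2,3,4}; (7,2)→{2,5}. Safe: 1, 6. Place at column 1.
Row 5: attacked by (1,7)→{3,7}; (2,5)→{2,5}; (3,3)→{1,3,5}; (4,1)→{1,2}; (7,2)→{2,4}. Safe: 6. Place at column 6.
Row 6: attacked by (1,7)→{2,7}; (2,5)→{1,5}; (3,3)→{3,6}; (4,1)→{1,3}; (5,6)→{5,6,7}; (7,2)→{1,2,3}. Safe: 4. Place at column 4.
Columns [7, 5, 3, 1, 6, 4, 2], r−c [-6, -3, 0, 3, -1, 2, 5], r+c [8, 7, 6, 5, 11, 10, 9] are all distinct, so no two queens attack.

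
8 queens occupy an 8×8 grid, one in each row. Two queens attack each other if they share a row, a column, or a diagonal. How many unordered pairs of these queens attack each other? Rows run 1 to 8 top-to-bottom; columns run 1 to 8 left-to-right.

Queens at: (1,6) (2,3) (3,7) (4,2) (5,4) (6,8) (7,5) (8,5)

Same column: (7,5)–(8,5) (column 5).
Same diagonal: (4,2)–(7,5) (|4−7| = |2−5| = 3).
Total attacking pairs: 2.

2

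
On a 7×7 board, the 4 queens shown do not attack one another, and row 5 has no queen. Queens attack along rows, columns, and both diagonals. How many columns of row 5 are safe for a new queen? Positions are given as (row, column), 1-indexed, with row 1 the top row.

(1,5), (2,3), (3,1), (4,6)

2

(1,5) attacks row 5 at column 5 and diagonals 1.
(2,3) attacks row 5 at column 3 and diagonals 6.
(3,1) attacks row 5 at column 1 and diagonals 3.
(4,6) attacks row 5 at column 6 and diagonals 5, 7.
Attacked columns: {1, 3, 5, 6, 7}. Safe: {2, 4}.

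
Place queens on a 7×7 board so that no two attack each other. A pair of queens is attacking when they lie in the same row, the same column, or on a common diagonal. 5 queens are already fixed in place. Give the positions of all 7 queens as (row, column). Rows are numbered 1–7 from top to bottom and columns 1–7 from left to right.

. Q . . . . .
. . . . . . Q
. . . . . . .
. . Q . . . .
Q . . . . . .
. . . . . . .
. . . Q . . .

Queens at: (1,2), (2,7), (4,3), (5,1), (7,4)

Row 3: attacked by (1,2)→{2,4}; (2,7)→{6,7}; (4,3)→{2,3,4}; (5,1)→{1,3}; (7,4)→{4}. Safe: 5. Place at column 5.
Row 6: attacked by (1,2)→{2,7}; (2,7)→{3,7}; (3,5)→{2,5}; (4,3)→{1,3,5}; (5,1)→{1,2}; (7,4)→{3,4,5}. Safe: 6. Place at column 6.
Columns [2, 7, 5, 3, 1, 6, 4], r−c [-1, -5, -2, 1, 4, 0, 3], r+c [3, 9, 8, 7, 6, 12, 11] are all distinct, so no two queens attack.

(1,2) (2,7) (3,5) (4,3) (5,1) (6,6) (7,4)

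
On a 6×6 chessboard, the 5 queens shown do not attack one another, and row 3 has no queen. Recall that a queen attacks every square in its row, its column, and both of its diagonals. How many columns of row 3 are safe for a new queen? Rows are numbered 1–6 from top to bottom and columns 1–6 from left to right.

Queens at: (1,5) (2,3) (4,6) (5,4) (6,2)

1

(1,5) attacks row 3 at column 5 and diagonals 3.
(2,3) attacks row 3 at column 3 and diagonals 2, 4.
(4,6) attacks row 3 at column 6 and diagonals 5.
(5,4) attacks row 3 at column 4 and diagonals 2, 6.
(6,2) attacks row 3 at column 2 and diagonals 5.
Attacked columns: {2, 3, 4, 5, 6}. Safe: {1}.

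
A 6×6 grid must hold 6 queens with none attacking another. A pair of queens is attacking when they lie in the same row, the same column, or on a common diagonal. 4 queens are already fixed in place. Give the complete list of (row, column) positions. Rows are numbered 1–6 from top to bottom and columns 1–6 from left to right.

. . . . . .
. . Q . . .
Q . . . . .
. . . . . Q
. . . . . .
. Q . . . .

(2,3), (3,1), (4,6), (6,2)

Row 1: attacked by (2,3)→{2,3,4}; (3,1)→{1,3}; (4,6)→{3,6}; (6,2)→{2}. Safe: 5. Place at column 5.
Row 5: attacked by (1,5)→{1,5}; (2,3)→{3,6}; (3,1)→{1,3}; (4,6)→{5,6}; (6,2)→{1,2,3}. Safe: 4. Place at column 4.
Columns [5, 3, 1, 6, 4, 2], r−c [-4, -1, 2, -2, 1, 4], r+c [6, 5, 4, 10, 9, 8] are all distinct, so no two queens attack.

(1,5) (2,3) (3,1) (4,6) (5,4) (6,2)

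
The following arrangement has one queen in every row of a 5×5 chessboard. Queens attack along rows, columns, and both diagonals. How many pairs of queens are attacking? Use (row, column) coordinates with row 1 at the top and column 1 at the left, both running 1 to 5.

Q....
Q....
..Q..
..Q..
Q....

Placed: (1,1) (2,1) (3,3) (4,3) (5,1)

7

Same column: (1,1)–(2,1) (column 1); (1,1)–(5,1) (column 1); (2,1)–(5,1) (column 1); (3,3)–(4,3) (column 3).
Same diagonal: (1,1)–(3,3) (|1−3| = |1−3| = 2); (2,1)–(4,3) (|2−4| = |1−3| = 2); (3,3)–(5,1) (|3−5| = |3−1| = 2).
Total attacking pairs: 7.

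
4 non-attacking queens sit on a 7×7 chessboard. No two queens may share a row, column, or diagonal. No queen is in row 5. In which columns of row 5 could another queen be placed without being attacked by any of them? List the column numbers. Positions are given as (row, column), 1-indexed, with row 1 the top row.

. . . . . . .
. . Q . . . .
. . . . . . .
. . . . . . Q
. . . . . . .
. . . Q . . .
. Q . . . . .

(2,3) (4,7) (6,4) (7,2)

columns 1

(2,3) attacks row 5 at column 3 and diagonals 6.
(4,7) attacks row 5 at column 7 and diagonals 6.
(6,4) attacks row 5 at column 4 and diagonals 3, 5.
(7,2) attacks row 5 at column 2 and diagonals 4.
Attacked columns: {2, 3, 4, 5, 6, 7}. Safe: {1}.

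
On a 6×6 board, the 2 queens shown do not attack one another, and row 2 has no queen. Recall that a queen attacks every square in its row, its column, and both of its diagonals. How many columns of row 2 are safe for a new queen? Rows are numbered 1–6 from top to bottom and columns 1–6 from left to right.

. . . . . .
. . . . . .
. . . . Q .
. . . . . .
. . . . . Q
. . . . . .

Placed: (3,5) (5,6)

2

(3,5) attacks row 2 at column 5 and diagonals 4, 6.
(5,6) attacks row 2 at column 6 and diagonals 3.
Attacked columns: {3, 4, 5, 6}. Safe: {1, 2}.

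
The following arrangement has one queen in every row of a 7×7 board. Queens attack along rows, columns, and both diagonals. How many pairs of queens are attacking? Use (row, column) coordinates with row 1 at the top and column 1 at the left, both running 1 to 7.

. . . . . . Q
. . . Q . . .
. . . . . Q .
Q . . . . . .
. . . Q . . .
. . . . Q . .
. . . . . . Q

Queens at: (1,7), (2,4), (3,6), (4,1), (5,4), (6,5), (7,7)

4

Same column: (1,7)–(7,7) (column 7); (2,4)–(5,4) (column 4).
Same diagonal: (3,6)–(5,4) (|3−5| = |6−4| = 2); (5,4)–(6,5) (|5−6| = |4−5| = 1).
Total attacking pairs: 4.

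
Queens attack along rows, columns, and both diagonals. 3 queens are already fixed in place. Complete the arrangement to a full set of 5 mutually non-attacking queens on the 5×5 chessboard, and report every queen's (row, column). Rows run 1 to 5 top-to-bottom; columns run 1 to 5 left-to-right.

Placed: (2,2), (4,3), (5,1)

(1,4) (2,2) (3,5) (4,3) (5,1)

Row 1: attacked by (2,2)→{1,2,3}; (4,3)→{3}; (5,1)→{1,5}. Safe: 4. Place at column 4.
Row 3: attacked by (1,4)→{2,4}; (2,2)→{1,2,3}; (4,3)→{2,3,4}; (5,1)→{1,3}. Safe: 5. Place at column 5.
Columns [4, 2, 5, 3, 1], r−c [-3, 0, -2, 1, 4], r+c [5, 4, 8, 7, 6] are all distinct, so no two queens attack.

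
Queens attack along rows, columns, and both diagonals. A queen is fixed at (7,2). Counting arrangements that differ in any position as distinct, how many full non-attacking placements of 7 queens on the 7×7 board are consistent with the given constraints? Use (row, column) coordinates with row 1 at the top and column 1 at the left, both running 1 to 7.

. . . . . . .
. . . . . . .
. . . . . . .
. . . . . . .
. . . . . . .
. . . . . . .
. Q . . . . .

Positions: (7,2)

7

Branch on row 1: col 1 → 0; col 3 → 0; col 4 → 1; col 5 → 1; col 6 → 4; col 7 → 1.
Sum: 0 + 0 + 1 + 1 + 4 + 1 = 7.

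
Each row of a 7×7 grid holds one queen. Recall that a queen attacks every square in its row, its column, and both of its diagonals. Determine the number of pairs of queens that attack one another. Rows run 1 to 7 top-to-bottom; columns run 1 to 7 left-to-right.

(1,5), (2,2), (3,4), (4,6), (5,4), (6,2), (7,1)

3

Same column: (2,2)–(6,2) (column 2); (3,4)–(5,4) (column 4).
Same diagonal: (6,2)–(7,1) (|6−7| = |2−1| = 1).
Total attacking pairs: 3.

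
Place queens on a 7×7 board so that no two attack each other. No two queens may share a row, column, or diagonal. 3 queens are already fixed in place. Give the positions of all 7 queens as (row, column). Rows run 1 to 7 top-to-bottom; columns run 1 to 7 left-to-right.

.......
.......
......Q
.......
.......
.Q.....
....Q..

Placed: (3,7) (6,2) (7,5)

(1,1) (2,4) (3,7) (4,3) (5,6) (6,2) (7,5)

Row 1: attacked by (3,7)→{5,7}; (6,2)→{2,7}; (7,5)→{5}. Safe: 1, 3, 4, 6. Place at column 1.
Row 2: attacked by (1,1)→{1,2}; (3,7)→{6,7}; (6,2)→{2,6}; (7,5)→{5}. Safe: 3, 4. Place at column 4.
Row 4: attacked by (1,1)→{1,4}; (2,4)→{2,4,6}; (3,7)→{6,7}; (6,2)→{2,4}; (7,5)→{2,5}. Safe: 3. Place at column 3.
Row 5: attacked by (1,1)→{1,5}; (2,4)→{1,4,7}; (3,7)→{5,7}; (4,3)→{2,3,4}; (6,2)→{1,2,3}; (7,5)→{3,5,7}. Safe: 6. Place at column 6.
Columns [1, 4, 7, 3, 6, 2, 5], r−c [0, -2, -4, 1, -1, 4, 2], r+c [2, 6, 10, 7, 11, 8, 12] are all distinct, so no two queens attack.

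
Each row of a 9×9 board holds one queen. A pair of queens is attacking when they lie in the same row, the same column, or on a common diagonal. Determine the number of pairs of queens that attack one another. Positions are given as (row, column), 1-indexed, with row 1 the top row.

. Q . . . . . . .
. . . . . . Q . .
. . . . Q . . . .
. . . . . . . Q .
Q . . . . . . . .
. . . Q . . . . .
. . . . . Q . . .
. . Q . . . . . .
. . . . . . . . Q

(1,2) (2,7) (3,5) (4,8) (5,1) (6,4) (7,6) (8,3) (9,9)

0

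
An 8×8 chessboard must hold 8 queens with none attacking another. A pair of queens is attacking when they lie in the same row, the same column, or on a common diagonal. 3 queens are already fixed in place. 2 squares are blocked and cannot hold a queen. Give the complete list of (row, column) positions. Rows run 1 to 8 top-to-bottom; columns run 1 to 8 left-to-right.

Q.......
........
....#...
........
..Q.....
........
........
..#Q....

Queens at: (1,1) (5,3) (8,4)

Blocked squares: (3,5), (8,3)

(1,1) (2,5) (3,8) (4,6) (5,3) (6,7) (7,2) (8,4)

Row 2: attacked by (1,1)→{1,2}; (5,3)→{3,6}; (8,4)→{4}. Safe: 5, 7, 8. Place at column 5.
Row 3: attacked by (1,1)→{1,3}; (2,5)→{4,5,6}; (5,3)→{1,3,5}; (8,4)→{4}. Blocked: 5. Safe: 2, 7, 8. Place at column 8.
Row 4: attacked by (1,1)→{1,4}; (2,5)→{3,5,7}; (3,8)→{7,8}; (5,3)→{2,3,4}; (8,4)→{4,8}. Safe: 6. Place at column 6.
Row 6: attacked by (1,1)→{1,6}; (2,5)→{1,5}; (3,8)→{5,8}; (4,6)→{4,6,8}; (5,3)→{2,3,4}; (8,4)→{2,4,6}. Safe: 7. Place at column 7.
Row 7: attacked by (1,1)→{1,7}; (2,5)→{5}; (3,8)→{4,8}; (4,6)→{3,6}; (5,3)→{1,3,5}; (6,7)→{6,7,8}; (8,4)→{3,4,5}. Safe: 2. Place at column 2.
Columns [1, 5, 8, 6, 3, 7, 2, 4], r−c [0, -3, -5, -2, 2, -1, 5, 4], r+c [2, 7, 11, 10, 8, 13, 9, 12] are all distinct, so no two queens attack.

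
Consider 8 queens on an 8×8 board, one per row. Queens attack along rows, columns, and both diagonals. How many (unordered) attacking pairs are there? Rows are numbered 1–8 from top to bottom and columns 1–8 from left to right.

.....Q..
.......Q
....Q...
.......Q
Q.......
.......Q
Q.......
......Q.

Same column: (2,8)–(4,8) (column 8); (2,8)–(6,8) (column 8); (4,8)–(6,8) (column 8); (5,1)–(7,1) (column 1).
Same diagonal: (3,5)–(6,8) (|3−6| = |5−8| = 3); (3,5)–(7,1) (|3−7| = |5−1| = 4).
Total attacking pairs: 6.

6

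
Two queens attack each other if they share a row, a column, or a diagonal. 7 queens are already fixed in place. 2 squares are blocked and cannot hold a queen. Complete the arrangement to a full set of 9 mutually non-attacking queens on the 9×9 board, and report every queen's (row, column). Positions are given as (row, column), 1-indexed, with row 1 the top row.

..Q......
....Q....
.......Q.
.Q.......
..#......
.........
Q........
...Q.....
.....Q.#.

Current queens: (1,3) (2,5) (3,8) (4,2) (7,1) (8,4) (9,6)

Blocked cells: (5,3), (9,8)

Row 5: attacked by (1,3)→{3,7}; (2,5)→{2,5,8}; (3,8)→{6,8}; (4,2)→{1,2,3}; (7,1)→{1,3}; (8,4)→{1,4,7}; (9,6)→{2,6}. Blocked: 3. Safe: 9. Place at column 9.
Row 6: attacked by (1,3)→{3,8}; (2,5)→{1,5,9}; (3,8)→{5,8}; (4,2)→{2,4}; (5,9)→{8,9}; (7,1)→{1,2}; (8,4)→{2,4,6}; (9,6)→{3,6,9}. Safe: 7. Place at column 7.
Columns [3, 5, 8, 2, 9, 7, 1, 4, 6], r−c [-2, -3, -5, 2, -4, -1, 6, 4, 3], r+c [4, 7, 11, 6, 14, 13, 8, 12, 15] are all distinct, so no two queens attack.

(1,3) (2,5) (3,8) (4,2) (5,9) (6,7) (7,1) (8,4) (9,6)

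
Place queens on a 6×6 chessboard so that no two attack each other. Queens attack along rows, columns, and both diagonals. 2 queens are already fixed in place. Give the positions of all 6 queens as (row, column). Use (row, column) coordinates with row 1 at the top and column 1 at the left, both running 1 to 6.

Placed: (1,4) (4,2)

(1,4) (2,1) (3,5) (4,2) (5,6) (6,3)

Row 2: attacked by (1,4)→{3,4,5}; (4,2)→{2,4}. Safe: 1, 6. Place at column 1.
Row 3: attacked by (1,4)→{2,4,6}; (2,1)→{1,2}; (4,2)→{1,2,3}. Safe: 5. Place at column 5.
Row 5: attacked by (1,4)→{4}; (2,1)→{1,4}; (3,5)→{3,5}; (4,2)→{1,2,3}. Safe: 6. Place at column 6.
Row 6: attacked by (1,4)→{4}; (2,1)→{1,5}; (3,5)→{2,5}; (4,2)→{2,4}; (5,6)→{5,6}. Safe: 3. Place at column 3.
Columns [4, 1, 5, 2, 6, 3], r−c [-3, 1, -2, 2, -1, 3], r+c [5, 3, 8, 6, 11, 9] are all distinct, so no two queens attack.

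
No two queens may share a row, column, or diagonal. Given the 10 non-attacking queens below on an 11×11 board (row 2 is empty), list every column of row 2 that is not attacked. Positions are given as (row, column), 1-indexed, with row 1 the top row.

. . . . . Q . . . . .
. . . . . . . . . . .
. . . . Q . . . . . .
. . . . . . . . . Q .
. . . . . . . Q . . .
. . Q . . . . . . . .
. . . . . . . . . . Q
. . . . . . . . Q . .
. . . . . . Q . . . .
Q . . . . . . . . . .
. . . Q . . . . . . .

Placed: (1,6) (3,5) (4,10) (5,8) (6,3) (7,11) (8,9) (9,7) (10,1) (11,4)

(1,6) attacks row 2 at column 6 and diagonals 5, 7.
(3,5) attacks row 2 at column 5 and diagonals 4, 6.
(4,10) attacks row 2 at column 10 and diagonals 8.
(5,8) attacks row 2 at column 8 and diagonals 5, 11.
(6,3) attacks row 2 at column 3 and diagonals 7.
(7,11) attacks row 2 at column 11 and diagonals 6.
(8,9) attacks row 2 at column 9 and diagonals 3.
(9,7) attacks row 2 at column 7.
(10,1) attacks row 2 at column 1 and diagonals 9.
(11,4) attacks row 2 at column 4.
Attacked columns: {1, 3, 4, 5, 6, 7, 8, 9, 10, 11}. Safe: {2}.

columns 2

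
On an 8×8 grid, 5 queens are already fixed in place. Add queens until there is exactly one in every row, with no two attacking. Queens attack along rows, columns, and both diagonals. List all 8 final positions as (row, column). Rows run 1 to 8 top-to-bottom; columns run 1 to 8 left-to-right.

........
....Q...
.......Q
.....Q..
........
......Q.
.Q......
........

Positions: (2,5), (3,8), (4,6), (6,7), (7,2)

Row 1: attacked by (2,5)→{4,5,6}; (3,8)→{6,8}; (4,6)→{3,6}; (6,7)→{2,7}; (7,2)→{2,8}. Safe: 1. Place at column 1.
Row 5: attacked by (1,1)→{1,5}; (2,5)→{2,5,8}; (3,8)→{6,8}; (4,6)→{5,6,7}; (6,7)→{6,7,8}; (7,2)→{2,4}. Safe: 3. Place at column 3.
Row 8: attacked by (1,1)→{1,8}; (2,5)→{5}; (3,8)→{3,8}; (4,6)→{2,6}; (5,3)→{3,6}; (6,7)→{5,7}; (7,2)→{1,2,3}. Safe: 4. Place at column 4.
Columns [1, 5, 8, 6, 3, 7, 2, 4], r−c [0, -3, -5, -2, 2, -1, 5, 4], r+c [2, 7, 11, 10, 8, 13, 9, 12] are all distinct, so no two queens attack.

(1,1) (2,5) (3,8) (4,6) (5,3) (6,7) (7,2) (8,4)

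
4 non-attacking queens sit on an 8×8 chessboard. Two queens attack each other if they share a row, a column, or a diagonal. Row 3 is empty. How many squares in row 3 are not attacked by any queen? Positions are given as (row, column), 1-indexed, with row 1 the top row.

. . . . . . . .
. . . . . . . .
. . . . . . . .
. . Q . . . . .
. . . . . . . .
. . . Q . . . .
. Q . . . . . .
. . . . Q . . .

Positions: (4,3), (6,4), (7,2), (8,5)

(4,3) attacks row 3 at column 3 and diagonals 2, 4.
(6,4) attacks row 3 at column 4 and diagonals 1, 7.
(7,2) attacks row 3 at column 2 and diagonals 6.
(8,5) attacks row 3 at column 5.
Attacked columns: {1, 2, 3, 4, 5, 6, 7}. Safe: {8}.

1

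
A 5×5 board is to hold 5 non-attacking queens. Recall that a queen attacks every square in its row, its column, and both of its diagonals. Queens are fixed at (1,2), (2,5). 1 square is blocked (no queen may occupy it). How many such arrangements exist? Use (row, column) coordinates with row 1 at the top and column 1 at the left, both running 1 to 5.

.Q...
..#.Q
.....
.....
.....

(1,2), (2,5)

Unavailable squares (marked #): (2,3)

Branch on row 3: col 1 → 0; col 3 → 1.
Sum: 0 + 1 = 1.

1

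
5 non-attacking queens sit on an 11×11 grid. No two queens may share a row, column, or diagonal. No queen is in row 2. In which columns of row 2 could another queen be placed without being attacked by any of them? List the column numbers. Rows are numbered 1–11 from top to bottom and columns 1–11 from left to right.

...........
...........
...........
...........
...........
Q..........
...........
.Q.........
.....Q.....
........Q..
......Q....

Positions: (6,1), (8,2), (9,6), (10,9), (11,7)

columns 3, 4, 10, 11

(6,1) attacks row 2 at column 1 and diagonals 5.
(8,2) attacks row 2 at column 2 and diagonals 8.
(9,6) attacks row 2 at column 6.
(10,9) attacks row 2 at column 9 and diagonals 1.
(11,7) attacks row 2 at column 7.
Attacked columns: {1, 2, 5, 6, 7, 8, 9}. Safe: {3, 4, 10, 11}.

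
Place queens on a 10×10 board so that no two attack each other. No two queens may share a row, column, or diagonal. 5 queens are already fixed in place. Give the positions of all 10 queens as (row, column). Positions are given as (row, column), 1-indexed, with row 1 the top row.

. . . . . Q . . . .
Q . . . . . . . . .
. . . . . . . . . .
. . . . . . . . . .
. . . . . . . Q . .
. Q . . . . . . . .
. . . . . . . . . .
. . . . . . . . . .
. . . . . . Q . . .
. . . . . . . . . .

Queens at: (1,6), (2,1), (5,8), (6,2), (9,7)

(1,6) (2,1) (3,3) (4,10) (5,8) (6,2) (7,4) (8,9) (9,7) (10,5)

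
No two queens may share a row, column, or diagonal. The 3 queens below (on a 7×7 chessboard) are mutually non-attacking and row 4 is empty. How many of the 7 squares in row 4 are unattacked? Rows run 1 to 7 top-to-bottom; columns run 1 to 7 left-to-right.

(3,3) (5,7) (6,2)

(3,3) attacks row 4 at column 3 and diagonals 2, 4.
(5,7) attacks row 4 at column 7 and diagonals 6.
(6,2) attacks row 4 at column 2 and diagonals 4.
Attacked columns: {2, 3, 4, 6, 7}. Safe: {1, 5}.

2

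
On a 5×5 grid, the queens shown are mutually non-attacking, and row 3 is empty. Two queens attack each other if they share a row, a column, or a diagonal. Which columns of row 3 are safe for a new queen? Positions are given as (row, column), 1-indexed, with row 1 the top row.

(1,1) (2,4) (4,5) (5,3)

columns 2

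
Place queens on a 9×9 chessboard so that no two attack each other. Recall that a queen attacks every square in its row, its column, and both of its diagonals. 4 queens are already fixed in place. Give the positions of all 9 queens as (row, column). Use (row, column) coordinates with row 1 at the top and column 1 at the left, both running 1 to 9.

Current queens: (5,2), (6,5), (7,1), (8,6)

Row 1: attacked by (5,2)→{2,6}; (6,5)→{5}; (7,1)→{1,7}; (8,6)→{6}. Safe: 3, 4, 8, 9. Place at column 9.
Row 2: attacked by (1,9)→{8,9}; (5,2)→{2,5}; (6,5)→{1,5,9}; (7,1)→{1,6}; (8,6)→{6}. Safe: 3, 4, 7. Place at column 7.
Row 3: attacked by (1,9)→{7,9}; (2,7)→{6,7,8}; (5,2)→{2,4}; (6,5)→{2,5,8}; (7,1)→{1,5}; (8,6)→{1,6}. Safe: 3. Place at column 3.
Row 4: attacked by (1,9)→{6,9}; (2,7)→{5,7,9}; (3,3)→{2,3,4}; (5,2)→{1,2,3}; (6,5)→{3,5,7}; (7,1)→{1,4}; (8,6)→{2,6}. Safe: 8. Place at column 8.
Row 9: attacked by (1,9)→{1,9}; (2,7)→{7}; (3,3)→{3,9}; (4,8)→{3,8}; (5,2)→{2,6}; (6,5)→{2,5,8}; (7,1)→{1,3}; (8,6)→{5,6,7}. Safe: 4. Place at column 4.
Columns [9, 7, 3, 8, 2, 5, 1, 6, 4], r−c [-8, -5, 0, -4, 3, 1, 6, 2, 5], r+c [10, 9, 6, 12, 7, 11, 8, 14, 13] are all distinct, so no two queens attack.

(1,9) (2,7) (3,3) (4,8) (5,2) (6,5) (7,1) (8,6) (9,4)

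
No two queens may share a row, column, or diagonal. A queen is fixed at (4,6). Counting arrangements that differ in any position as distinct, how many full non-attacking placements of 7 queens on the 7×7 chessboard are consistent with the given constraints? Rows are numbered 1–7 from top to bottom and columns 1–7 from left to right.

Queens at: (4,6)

Branch on row 1: col 1 → 1; col 2 → 0; col 4 → 2; col 5 → 2; col 7 → 1.
Sum: 1 + 0 + 2 + 2 + 1 = 6.

6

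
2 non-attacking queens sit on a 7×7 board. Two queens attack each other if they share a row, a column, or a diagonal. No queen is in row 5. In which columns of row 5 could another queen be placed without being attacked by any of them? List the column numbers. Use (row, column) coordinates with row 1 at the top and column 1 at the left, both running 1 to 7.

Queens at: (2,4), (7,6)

(2,4) attacks row 5 at column 4 and diagonals 1, 7.
(7,6) attacks row 5 at column 6 and diagonals 4.
Attacked columns: {1, 4, 6, 7}. Safe: {2, 3, 5}.

columns 2, 3, 5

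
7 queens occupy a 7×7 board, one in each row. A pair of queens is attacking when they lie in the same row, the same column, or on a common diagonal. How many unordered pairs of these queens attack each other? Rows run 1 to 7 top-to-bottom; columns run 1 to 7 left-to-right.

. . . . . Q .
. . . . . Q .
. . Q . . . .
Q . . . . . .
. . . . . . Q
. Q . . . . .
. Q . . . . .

Same column: (1,6)–(2,6) (column 6); (6,2)–(7,2) (column 2).
Same diagonal: (2,6)–(6,2) (|2−6| = |6−2| = 4).
Total attacking pairs: 3.

3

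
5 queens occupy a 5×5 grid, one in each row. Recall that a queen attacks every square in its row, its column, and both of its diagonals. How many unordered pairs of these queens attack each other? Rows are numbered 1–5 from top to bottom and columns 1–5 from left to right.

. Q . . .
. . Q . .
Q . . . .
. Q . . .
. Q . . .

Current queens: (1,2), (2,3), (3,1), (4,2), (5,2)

5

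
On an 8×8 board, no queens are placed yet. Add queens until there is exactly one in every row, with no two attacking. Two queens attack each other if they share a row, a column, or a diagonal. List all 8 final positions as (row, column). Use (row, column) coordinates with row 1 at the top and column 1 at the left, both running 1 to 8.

(1,3) (2,6) (3,4) (4,2) (5,8) (6,5) (7,7) (8,1)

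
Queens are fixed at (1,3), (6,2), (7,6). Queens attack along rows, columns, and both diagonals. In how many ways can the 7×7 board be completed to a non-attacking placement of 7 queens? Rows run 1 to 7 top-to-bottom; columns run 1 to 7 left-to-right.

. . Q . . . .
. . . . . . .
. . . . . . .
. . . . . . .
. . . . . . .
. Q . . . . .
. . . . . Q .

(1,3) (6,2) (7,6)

Branch on row 2: col 5 → 0; col 7 → 1.
Sum: 0 + 1 = 1.

1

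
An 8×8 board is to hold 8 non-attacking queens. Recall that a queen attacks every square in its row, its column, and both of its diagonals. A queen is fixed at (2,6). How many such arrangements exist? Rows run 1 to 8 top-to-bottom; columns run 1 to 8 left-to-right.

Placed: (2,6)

Branch on row 1: col 1 → 1; col 2 → 2; col 3 → 8; col 4 → 3; col 8 → 0.
Sum: 1 + 2 + 8 + 3 + 0 = 14.

14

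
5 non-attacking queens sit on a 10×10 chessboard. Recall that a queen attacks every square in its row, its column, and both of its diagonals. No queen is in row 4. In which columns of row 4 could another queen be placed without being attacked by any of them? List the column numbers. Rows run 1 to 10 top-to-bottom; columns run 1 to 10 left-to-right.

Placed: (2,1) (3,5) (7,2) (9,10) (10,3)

(2,1) attacks row 4 at column 1 and diagonals 3.
(3,5) attacks row 4 at column 5 and diagonals 4, 6.
(7,2) attacks row 4 at column 2 and diagonals 5.
(9,10) attacks row 4 at column 10 and diagonals 5.
(10,3) attacks row 4 at column 3 and diagonals 9.
Attacked columns: {1, 2, 3, 4, 5, 6, 9, 10}. Safe: {7, 8}.

columns 7, 8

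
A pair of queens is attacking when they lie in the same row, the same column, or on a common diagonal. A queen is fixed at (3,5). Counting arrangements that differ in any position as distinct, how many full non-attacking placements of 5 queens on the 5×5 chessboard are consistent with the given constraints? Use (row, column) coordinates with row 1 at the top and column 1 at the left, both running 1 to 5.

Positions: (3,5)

2

Branch on row 1: col 1 → 1; col 2 → 0; col 4 → 1.
Sum: 1 + 0 + 1 = 2.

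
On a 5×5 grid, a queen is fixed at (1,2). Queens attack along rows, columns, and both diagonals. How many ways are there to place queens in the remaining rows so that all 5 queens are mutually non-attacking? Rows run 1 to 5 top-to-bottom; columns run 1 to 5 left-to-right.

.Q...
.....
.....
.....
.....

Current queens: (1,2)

Branch on row 2: col 4 → 1; col 5 → 1.
Sum: 1 + 1 = 2.

2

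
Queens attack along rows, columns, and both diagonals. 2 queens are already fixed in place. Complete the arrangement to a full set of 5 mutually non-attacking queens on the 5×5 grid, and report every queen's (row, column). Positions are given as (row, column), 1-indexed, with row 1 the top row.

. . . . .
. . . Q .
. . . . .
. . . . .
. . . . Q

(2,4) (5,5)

(1,2) (2,4) (3,1) (4,3) (5,5)

Row 1: attacked by (2,4)→{3,4,5}; (5,5)→{1,5}. Safe: 2. Place at column 2.
Row 3: attacked by (1,2)→{2,4}; (2,4)→{3,4,5}; (5,5)→{3,5}. Safe: 1. Place at column 1.
Row 4: attacked by (1,2)→{2,5}; (2,4)→{2,4}; (3,1)→{1,2}; (5,5)→{4,5}. Safe: 3. Place at column 3.
Columns [2, 4, 1, 3, 5], r−c [-1, -2, 2, 1, 0], r+c [3, 6, 4, 7, 10] are all distinct, so no two queens attack.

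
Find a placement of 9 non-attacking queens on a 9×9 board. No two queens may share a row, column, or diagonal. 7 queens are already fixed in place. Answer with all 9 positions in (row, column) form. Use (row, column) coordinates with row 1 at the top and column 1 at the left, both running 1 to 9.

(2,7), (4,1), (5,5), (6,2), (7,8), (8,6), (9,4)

(1,3) (2,7) (3,9) (4,1) (5,5) (6,2) (7,8) (8,6) (9,4)

Row 1: attacked by (2,7)→{6,7,8}; (4,1)→{1,4}; (5,5)→{1,5,9}; (6,2)→{2,7}; (7,8)→{2,8}; (8,6)→{6}; (9,4)→{4}. Safe: 3. Place at column 3.
Row 3: attacked by (1,3)→{1,3,5}; (2,7)→{6,7,8}; (4,1)→{1,2}; (5,5)→{3,5,7}; (6,2)→{2,5}; (7,8)→{4,8}; (8,6)→{1,6}; (9,4)→{4}. Safe: 9. Place at column 9.
Columns [3, 7, 9, 1, 5, 2, 8, 6, 4], r−c [-2, -5, -6, 3, 0, 4, -1, 2, 5], r+c [4, 9, 12, 5, 10, 8, 15, 14, 13] are all distinct, so no two queens attack.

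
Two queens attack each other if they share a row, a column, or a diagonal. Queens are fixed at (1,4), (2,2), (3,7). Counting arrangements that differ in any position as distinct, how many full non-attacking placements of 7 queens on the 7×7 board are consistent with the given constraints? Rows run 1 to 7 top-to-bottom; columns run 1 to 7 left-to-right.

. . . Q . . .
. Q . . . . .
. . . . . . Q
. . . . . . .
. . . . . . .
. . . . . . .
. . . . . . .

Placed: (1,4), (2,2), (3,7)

Branch on row 4: col 3 → 0; col 5 → 1.
Sum: 0 + 1 = 1.

1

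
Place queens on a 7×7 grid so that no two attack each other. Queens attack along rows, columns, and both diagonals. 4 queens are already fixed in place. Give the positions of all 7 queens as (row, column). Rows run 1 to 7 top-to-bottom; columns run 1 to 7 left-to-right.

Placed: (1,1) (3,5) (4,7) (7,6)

Row 2: attacked by (1,1)→{1,2}; (3,5)→{4,5,6}; (4,7)→{5,7}; (7,6)→{1,6}. Safe: 3. Place at column 3.
Row 5: attacked by (1,1)→{1,5}; (2,3)→{3,6}; (3,5)→{3,5,7}; (4,7)→{6,7}; (7,6)→{4,6}. Safe: 2. Place at column 2.
Row 6: attacked by (1,1)→{1,6}; (2,3)→{3,7}; (3,5)→{2,5}; (4,7)→{5,7}; (5,2)→{1,2,3}; (7,6)→{5,6,7}. Safe: 4. Place at column 4.
Columns [1, 3, 5, 7, 2, 4, 6], r−c [0, -1, -2, -3, 3, 2, 1], r+c [2, 5, 8, 11, 7, 10, 13] are all distinct, so no two queens attack.

(1,1) (2,3) (3,5) (4,7) (5,2) (6,4) (7,6)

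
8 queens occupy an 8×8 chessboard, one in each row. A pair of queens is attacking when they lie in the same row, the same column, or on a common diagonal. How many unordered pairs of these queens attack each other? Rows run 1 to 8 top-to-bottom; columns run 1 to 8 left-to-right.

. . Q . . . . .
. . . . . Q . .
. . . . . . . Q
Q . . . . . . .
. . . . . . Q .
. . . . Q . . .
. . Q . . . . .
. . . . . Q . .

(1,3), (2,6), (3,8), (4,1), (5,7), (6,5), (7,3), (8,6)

4

Same column: (1,3)–(7,3) (column 3); (2,6)–(8,6) (column 6).
Same diagonal: (1,3)–(5,7) (|1−5| = |3−7| = 4); (3,8)–(6,5) (|3−6| = |8−5| = 3).
Total attacking pairs: 4.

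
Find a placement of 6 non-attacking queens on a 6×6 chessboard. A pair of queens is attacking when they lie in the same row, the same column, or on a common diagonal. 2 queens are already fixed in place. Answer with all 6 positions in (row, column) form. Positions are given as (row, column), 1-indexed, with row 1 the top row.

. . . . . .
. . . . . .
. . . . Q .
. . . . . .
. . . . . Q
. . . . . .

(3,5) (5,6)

Row 1: attacked by (3,5)→{3,5}; (5,6)→{2,6}. Safe: 1, 4. Place at column 4.
Row 2: attacked by (1,4)→{3,4,5}; (3,5)→{4,5,6}; (5,6)→{3,6}. Safe: 1, 2. Place at column 1.
Row 4: attacked by (1,4)→{1,4}; (2,1)→{1,3}; (3,5)→{4,5,6}; (5,6)→{5,6}. Safe: 2. Place at column 2.
Row 6: attacked by (1,4)→{4}; (2,1)→{1,5}; (3,5)→{2,5}; (4,2)→{2,4}; (5,6)→{5,6}. Safe: 3. Place at column 3.
Columns [4, 1, 5, 2, 6, 3], r−c [-3, 1, -2, 2, -1, 3], r+c [5, 3, 8, 6, 11, 9] are all distinct, so no two queens attack.

(1,4) (2,1) (3,5) (4,2) (5,6) (6,3)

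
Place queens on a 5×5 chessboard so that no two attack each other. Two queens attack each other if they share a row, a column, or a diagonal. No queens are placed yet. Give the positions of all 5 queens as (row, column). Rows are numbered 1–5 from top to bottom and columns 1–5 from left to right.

(1,4) (2,2) (3,5) (4,3) (5,1)

Row 1: Safe: 1, 2, 3, 4, 5. Place at column 4.
Row 2: attacked by (1,4)→{3,4,5}. Safe: 1, 2. Place at column 2.
Row 3: attacked by (1,4)→{2,4}; (2,2)→{1,2,3}. Safe: 5. Place at column 5.
Row 4: attacked by (1,4)→{1,4}; (2,2)→{2,4}; (3,5)→{4,5}. Safe: 3. Place at column 3.
Row 5: attacked by (1,4)→{4}; (2,2)→{2,5}; (3,5)→{3,5}; (4,3)→{2,3,4}. Safe: 1. Place at column 1.
Columns [4, 2, 5, 3, 1], r−c [-3, 0, -2, 1, 4], r+c [5, 4, 8, 7, 6] are all distinct, so no two queens attack.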